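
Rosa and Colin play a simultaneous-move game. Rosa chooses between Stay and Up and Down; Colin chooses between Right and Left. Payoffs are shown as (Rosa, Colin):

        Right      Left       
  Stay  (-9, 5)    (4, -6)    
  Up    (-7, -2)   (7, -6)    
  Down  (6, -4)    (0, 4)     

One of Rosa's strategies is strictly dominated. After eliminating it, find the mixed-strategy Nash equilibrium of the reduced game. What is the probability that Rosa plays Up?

p = 2/3

Rosa's strategy Stay is strictly dominated by Up: -7 > -9 and 7 > 4. Eliminate Stay.
Set Colin's expected payoff from Right equal to that from Left:
  Colin's expected payoff from Right: p·(-2) + (1−p)·(-4) = 2p - 4
  Colin's expected payoff from Left: p·(-6) + (1−p)·4 = -10p + 4
  2p - 4 = -10p + 4  ⇒  12p = 8  ⇒  p = 2/3.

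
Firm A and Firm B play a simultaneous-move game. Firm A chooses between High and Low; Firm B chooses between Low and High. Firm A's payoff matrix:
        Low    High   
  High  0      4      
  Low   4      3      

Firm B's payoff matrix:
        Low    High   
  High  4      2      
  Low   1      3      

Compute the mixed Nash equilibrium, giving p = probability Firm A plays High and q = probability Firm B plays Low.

For Firm B to be willing to mix, Firm B must be indifferent between Low and High, which pins down Firm A's mix.
  Firm B's expected payoff from Low: p·4 + (1−p)·1 = 3p + 1
  Firm B's expected payoff from High: p·2 + (1−p)·3 = -p + 3
  3p + 1 = -p + 3  ⇒  4p = 2  ⇒  p = 1/2.
In a mixed equilibrium Firm A is indifferent between High and Low; this condition fixes q.
  Firm A's payoff to High: q·0 + (1−q)·4 = -4q + 4
  Firm A's payoff to Low: q·4 + (1−q)·3 = q + 3
  -4q + 4 = q + 3  ⇒  -5q = -1  ⇒  q = 1/5.

p = 1/2, q = 1/5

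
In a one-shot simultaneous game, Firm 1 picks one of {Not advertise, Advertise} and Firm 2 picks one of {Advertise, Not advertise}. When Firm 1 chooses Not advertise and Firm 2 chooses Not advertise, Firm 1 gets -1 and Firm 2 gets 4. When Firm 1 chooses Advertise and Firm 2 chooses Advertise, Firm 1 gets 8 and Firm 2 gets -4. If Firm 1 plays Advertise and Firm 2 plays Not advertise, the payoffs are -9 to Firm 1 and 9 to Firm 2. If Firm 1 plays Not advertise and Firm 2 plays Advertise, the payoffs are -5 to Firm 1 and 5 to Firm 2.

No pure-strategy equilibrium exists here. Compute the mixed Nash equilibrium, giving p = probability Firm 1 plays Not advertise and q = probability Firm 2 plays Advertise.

In a mixed equilibrium Firm 2 is indifferent between Advertise and Not advertise; this condition fixes p.
  Firm 2's expected payoff from Advertise: p·5 + (1−p)·(-4) = 9p - 4
  Firm 2's expected payoff from Not advertise: p·4 + (1−p)·9 = -5p + 9
  9p - 4 = -5p + 9  ⇒  14p = 13  ⇒  p = 13/14.
Set Firm 1's expected payoff from Not advertise equal to that from Advertise:
  Firm 1's payoff to Not advertise: q·(-5) + (1−q)·(-1) = -4q - 1
  Firm 1's payoff to Advertise: q·8 + (1−q)·(-9) = 17q - 9
  -4q - 1 = 17q - 9  ⇒  -21q = -8  ⇒  q = 8/21.

p = 13/14, q = 8/21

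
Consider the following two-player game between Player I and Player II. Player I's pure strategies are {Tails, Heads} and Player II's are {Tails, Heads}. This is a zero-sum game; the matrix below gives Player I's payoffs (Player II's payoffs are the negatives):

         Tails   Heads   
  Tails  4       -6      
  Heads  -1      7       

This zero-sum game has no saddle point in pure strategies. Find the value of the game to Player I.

v = 11/9

For Player I to be willing to mix, Player I must be indifferent between Tails and Heads, which pins down Player II's mix.
  Player I's expected payoff from Tails: q·4 + (1−q)·(-6) = 10q - 6
  Player I's expected payoff from Heads: q·(-1) + (1−q)·7 = -8q + 7
  10q - 6 = -8q + 7  ⇒  18q = 13  ⇒  q = 13/18.
The value is Player I's expected payoff against this mix (using Tails): (13/18)·4 + (5/18)·(-6) = 11/9.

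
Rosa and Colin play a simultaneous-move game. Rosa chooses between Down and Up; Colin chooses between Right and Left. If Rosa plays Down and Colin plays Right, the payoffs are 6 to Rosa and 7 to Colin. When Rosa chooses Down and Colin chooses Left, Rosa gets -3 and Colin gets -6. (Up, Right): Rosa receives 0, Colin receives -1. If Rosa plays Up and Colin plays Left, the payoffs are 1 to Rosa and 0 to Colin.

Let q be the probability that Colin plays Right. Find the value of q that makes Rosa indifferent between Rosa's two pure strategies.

q = 2/5

Rosa's indifference between Down and Up determines Colin's mixing probability q:
  Rosa's payoff from Down: q·6 + (1−q)·(-3) = 9q - 3
  Rosa's payoff from Up: q·0 + (1−q)·1 = -q + 1
  9q - 3 = -q + 1  ⇒  10q = 4  ⇒  q = 2/5.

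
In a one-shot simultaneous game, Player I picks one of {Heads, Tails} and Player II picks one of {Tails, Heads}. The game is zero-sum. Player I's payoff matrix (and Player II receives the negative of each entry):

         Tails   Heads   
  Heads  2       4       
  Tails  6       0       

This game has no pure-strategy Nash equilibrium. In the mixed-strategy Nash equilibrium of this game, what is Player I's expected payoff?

Player I's indifference between Heads and Tails determines Player II's mixing probability q:
  Player I's expected payoff from Heads: q·2 + (1−q)·4 = -2q + 4
  Player I's expected payoff from Tails: q·6 + (1−q)·0 = 6q
  -2q + 4 = 6q  ⇒  -8q = -4  ⇒  q = 1/2.
At equilibrium Player I is indifferent across rows, so Player I's payoff equals the payoff from Heads: (1/2)·2 + (1/2)·4 = 3.

3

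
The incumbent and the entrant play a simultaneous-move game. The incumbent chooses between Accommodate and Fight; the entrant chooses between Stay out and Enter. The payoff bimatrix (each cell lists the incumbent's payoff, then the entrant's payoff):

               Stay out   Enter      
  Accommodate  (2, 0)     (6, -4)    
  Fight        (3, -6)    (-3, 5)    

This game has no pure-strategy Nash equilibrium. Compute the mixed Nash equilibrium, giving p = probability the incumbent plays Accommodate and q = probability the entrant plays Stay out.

p = 11/15, q = 9/10

For the entrant to be willing to mix, the entrant must be indifferent between Stay out and Enter, which pins down the incumbent's mix.
  the entrant's expected payoff from Stay out: p·0 + (1−p)·(-6) = 6p - 6
  the entrant's expected payoff from Enter: p·(-4) + (1−p)·5 = -9p + 5
  6p - 6 = -9p + 5  ⇒  15p = 11  ⇒  p = 11/15.
The entrant's mix must leave the incumbent indifferent between Accommodate and Fight.
  the incumbent's expected payoff from Accommodate: q·2 + (1−q)·6 = -4q + 6
  the incumbent's expected payoff from Fight: q·3 + (1−q)·(-3) = 6q - 3
  -4q + 6 = 6q - 3  ⇒  -10q = -9  ⇒  q = 9/10.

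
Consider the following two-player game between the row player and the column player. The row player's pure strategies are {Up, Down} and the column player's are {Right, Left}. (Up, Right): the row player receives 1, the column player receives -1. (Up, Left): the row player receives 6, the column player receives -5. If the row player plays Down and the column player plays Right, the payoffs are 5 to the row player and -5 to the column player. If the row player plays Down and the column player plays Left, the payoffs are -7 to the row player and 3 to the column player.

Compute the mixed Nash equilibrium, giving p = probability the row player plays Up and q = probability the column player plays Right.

p = 2/3, q = 13/17

Set the column player's expected payoff from Right equal to that from Left:
  the column player's expected payoff from Right: p·(-1) + (1−p)·(-5) = 4p - 5
  the column player's expected payoff from Left: p·(-5) + (1−p)·3 = -8p + 3
  4p - 5 = -8p + 3  ⇒  12p = 8  ⇒  p = 2/3.
In a mixed equilibrium the row player is indifferent between Up and Down; this condition fixes q.
  the row player's payoff to Up: q·1 + (1−q)·6 = -5q + 6
  the row player's payoff to Down: q·5 + (1−q)·(-7) = 12q - 7
  -5q + 6 = 12q - 7  ⇒  -17q = -13  ⇒  q = 13/17.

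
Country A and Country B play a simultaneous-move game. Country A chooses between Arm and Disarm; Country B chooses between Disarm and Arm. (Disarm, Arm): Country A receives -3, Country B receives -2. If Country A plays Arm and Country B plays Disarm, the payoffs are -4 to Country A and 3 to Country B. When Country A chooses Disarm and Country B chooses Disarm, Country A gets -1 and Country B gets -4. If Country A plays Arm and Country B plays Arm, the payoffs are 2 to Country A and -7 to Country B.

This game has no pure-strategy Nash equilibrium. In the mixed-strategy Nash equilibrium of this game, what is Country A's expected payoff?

-7/4

Country B's mix must leave Country A indifferent between Arm and Disarm.
  Country A's expected payoff from Arm: q·(-4) + (1−q)·2 = -6q + 2
  Country A's expected payoff from Disarm: q·(-1) + (1−q)·(-3) = 2q - 3
  -6q + 2 = 2q - 3  ⇒  -8q = -5  ⇒  q = 5/8.
At equilibrium Country A is indifferent across rows, so Country A's payoff equals the payoff from Arm: (5/8)·(-4) + (3/8)·2 = -7/4.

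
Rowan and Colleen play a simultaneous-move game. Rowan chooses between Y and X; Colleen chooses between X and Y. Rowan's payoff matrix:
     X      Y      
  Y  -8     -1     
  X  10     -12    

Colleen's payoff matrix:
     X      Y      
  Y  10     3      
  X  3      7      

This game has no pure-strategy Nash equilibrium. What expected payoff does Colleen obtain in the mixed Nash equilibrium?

Colleen's indifference between X and Y determines Rowan's mixing probability p:
  Colleen's payoff from X: p·10 + (1−p)·3 = 7p + 3
  Colleen's payoff from Y: p·3 + (1−p)·7 = -4p + 7
  7p + 3 = -4p + 7  ⇒  11p = 4  ⇒  p = 4/11.
At equilibrium Colleen is indifferent across columns, so Colleen's payoff equals the payoff from X: (4/11)·10 + (7/11)·3 = 61/11.

61/11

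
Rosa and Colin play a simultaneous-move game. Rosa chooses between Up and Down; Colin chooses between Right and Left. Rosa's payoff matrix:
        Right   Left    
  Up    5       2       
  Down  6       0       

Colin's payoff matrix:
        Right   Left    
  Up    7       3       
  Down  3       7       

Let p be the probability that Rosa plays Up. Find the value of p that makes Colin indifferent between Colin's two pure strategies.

In a mixed equilibrium Colin is indifferent between Right and Left; this condition fixes p.
  Colin's payoff to Right: p·7 + (1−p)·3 = 4p + 3
  Colin's payoff to Left: p·3 + (1−p)·7 = -4p + 7
  4p + 3 = -4p + 7  ⇒  8p = 4  ⇒  p = 1/2.

p = 1/2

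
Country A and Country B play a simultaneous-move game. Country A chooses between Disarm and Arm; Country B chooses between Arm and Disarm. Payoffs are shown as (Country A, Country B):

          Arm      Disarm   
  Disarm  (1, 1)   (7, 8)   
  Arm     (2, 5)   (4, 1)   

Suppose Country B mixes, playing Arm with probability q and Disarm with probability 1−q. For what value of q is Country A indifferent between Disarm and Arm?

Country B's mix must leave Country A indifferent between Disarm and Arm.
  Country A's payoff from Disarm: q·1 + (1−q)·7 = -6q + 7
  Country A's payoff from Arm: q·2 + (1−q)·4 = -2q + 4
  -6q + 7 = -2q + 4  ⇒  -4q = -3  ⇒  q = 3/4.

q = 3/4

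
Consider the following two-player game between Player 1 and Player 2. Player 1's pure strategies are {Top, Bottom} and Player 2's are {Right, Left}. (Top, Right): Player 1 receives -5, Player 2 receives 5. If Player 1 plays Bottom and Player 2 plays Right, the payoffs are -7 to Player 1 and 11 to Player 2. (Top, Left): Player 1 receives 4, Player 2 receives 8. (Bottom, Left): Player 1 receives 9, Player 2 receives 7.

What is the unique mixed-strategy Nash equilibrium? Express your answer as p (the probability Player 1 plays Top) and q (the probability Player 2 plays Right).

Set Player 2's expected payoff from Right equal to that from Left:
  Player 2's payoff from Right: p·5 + (1−p)·11 = -6p + 11
  Player 2's payoff from Left: p·8 + (1−p)·7 = p + 7
  -6p + 11 = p + 7  ⇒  -7p = -4  ⇒  p = 4/7.
Player 1's indifference between Top and Bottom determines Player 2's mixing probability q:
  Player 1's payoff to Top: q·(-5) + (1−q)·4 = -9q + 4
  Player 1's payoff to Bottom: q·(-7) + (1−q)·9 = -16q + 9
  -9q + 4 = -16q + 9  ⇒  7q = 5  ⇒  q = 5/7.

p = 4/7, q = 5/7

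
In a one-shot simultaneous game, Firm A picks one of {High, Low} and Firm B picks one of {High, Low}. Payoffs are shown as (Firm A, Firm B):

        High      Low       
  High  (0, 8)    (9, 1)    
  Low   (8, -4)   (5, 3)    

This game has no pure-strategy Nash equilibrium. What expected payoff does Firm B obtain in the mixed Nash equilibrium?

Firm A's mix must leave Firm B indifferent between High and Low.
  Firm B's payoff to High: p·8 + (1−p)·(-4) = 12p - 4
  Firm B's payoff to Low: p·1 + (1−p)·3 = -2p + 3
  12p - 4 = -2p + 3  ⇒  14p = 7  ⇒  p = 1/2.
At equilibrium Firm B is indifferent across columns, so Firm B's payoff equals the payoff from High: (1/2)·8 + (1/2)·(-4) = 2.

2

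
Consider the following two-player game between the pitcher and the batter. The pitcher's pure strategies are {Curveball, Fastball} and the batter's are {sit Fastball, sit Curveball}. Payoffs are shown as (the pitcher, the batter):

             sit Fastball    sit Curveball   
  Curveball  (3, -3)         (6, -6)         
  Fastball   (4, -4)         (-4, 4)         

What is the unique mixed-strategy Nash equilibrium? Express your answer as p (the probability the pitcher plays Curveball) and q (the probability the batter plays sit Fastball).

For the batter to be willing to mix, the batter must be indifferent between sit Fastball and sit Curveball, which pins down the pitcher's mix.
  the batter's payoff from sit Fastball: p·(-3) + (1−p)·(-4) = p - 4
  the batter's payoff from sit Curveball: p·(-6) + (1−p)·4 = -10p + 4
  p - 4 = -10p + 4  ⇒  11p = 8  ⇒  p = 8/11.
For the pitcher to be willing to mix, the pitcher must be indifferent between Curveball and Fastball, which pins down the batter's mix.
  the pitcher's payoff to Curveball: q·3 + (1−q)·6 = -3q + 6
  the pitcher's payoff to Fastball: q·4 + (1−q)·(-4) = 8q - 4
  -3q + 6 = 8q - 4  ⇒  -11q = -10  ⇒  q = 10/11.

p = 8/11, q = 10/11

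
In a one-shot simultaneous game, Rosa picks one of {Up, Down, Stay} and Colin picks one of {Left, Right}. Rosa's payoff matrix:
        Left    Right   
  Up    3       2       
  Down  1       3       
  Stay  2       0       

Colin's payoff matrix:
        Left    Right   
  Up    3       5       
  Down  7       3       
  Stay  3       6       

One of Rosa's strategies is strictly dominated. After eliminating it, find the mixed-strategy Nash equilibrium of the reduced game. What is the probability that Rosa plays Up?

p = 2/3

Rosa's strategy Stay is strictly dominated by Up: 3 > 2 and 2 > 0. Eliminate Stay.
Set Colin's expected payoff from Left equal to that from Right:
  Colin's payoff to Left: p·3 + (1−p)·7 = -4p + 7
  Colin's payoff to Right: p·5 + (1−p)·3 = 2p + 3
  -4p + 7 = 2p + 3  ⇒  -6p = -4  ⇒  p = 2/3.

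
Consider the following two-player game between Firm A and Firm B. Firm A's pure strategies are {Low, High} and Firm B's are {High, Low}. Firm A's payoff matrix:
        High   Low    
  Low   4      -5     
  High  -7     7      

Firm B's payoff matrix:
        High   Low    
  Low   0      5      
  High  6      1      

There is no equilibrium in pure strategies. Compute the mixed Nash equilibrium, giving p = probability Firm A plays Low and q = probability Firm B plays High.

p = 1/2, q = 12/23

For Firm B to be willing to mix, Firm B must be indifferent between High and Low, which pins down Firm A's mix.
  Firm B's payoff from High: p·0 + (1−p)·6 = -6p + 6
  Firm B's payoff from Low: p·5 + (1−p)·1 = 4p + 1
  -6p + 6 = 4p + 1  ⇒  -10p = -5  ⇒  p = 1/2.
In a mixed equilibrium Firm A is indifferent between Low and High; this condition fixes q.
  Firm A's expected payoff from Low: q·4 + (1−q)·(-5) = 9q - 5
  Firm A's expected payoff from High: q·(-7) + (1−q)·7 = -14q + 7
  9q - 5 = -14q + 7  ⇒  23q = 12  ⇒  q = 12/23.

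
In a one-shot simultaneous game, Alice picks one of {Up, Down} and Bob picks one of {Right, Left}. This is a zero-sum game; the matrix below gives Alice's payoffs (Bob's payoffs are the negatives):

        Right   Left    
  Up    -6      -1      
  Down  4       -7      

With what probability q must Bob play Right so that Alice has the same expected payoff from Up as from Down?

For Alice to be willing to mix, Alice must be indifferent between Up and Down, which pins down Bob's mix.
  Alice's expected payoff from Up: q·(-6) + (1−q)·(-1) = -5q - 1
  Alice's expected payoff from Down: q·4 + (1−q)·(-7) = 11q - 7
  -5q - 1 = 11q - 7  ⇒  -16q = -6  ⇒  q = 3/8.

q = 3/8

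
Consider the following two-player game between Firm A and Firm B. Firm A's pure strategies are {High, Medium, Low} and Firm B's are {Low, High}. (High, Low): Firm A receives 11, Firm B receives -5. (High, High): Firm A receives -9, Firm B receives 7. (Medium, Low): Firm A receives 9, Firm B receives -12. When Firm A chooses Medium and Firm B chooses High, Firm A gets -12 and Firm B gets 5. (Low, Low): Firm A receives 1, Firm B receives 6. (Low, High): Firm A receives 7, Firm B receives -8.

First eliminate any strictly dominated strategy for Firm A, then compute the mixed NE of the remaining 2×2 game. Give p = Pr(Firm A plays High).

p = 7/13

Firm A's strategy Medium is strictly dominated by High: 11 > 9 and -9 > -12. Eliminate Medium.
Firm A's mix must leave Firm B indifferent between Low and High.
  Firm B's payoff to Low: p·(-5) + (1−p)·6 = -11p + 6
  Firm B's payoff to High: p·7 + (1−p)·(-8) = 15p - 8
  -11p + 6 = 15p - 8  ⇒  -26p = -14  ⇒  p = 7/13.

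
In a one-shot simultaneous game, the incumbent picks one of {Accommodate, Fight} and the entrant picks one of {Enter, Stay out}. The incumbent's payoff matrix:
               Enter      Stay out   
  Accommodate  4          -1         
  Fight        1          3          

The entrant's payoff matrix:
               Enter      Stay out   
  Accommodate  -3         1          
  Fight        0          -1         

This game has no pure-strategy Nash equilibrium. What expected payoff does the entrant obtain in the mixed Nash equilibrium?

-3/5

In a mixed equilibrium the entrant is indifferent between Enter and Stay out; this condition fixes p.
  the entrant's payoff from Enter: p·(-3) + (1−p)·0 = -3p
  the entrant's payoff from Stay out: p·1 + (1−p)·(-1) = 2p - 1
  -3p = 2p - 1  ⇒  -5p = -1  ⇒  p = 1/5.
At equilibrium the entrant is indifferent across columns, so the entrant's payoff equals the payoff from Enter: (1/5)·(-3) + (4/5)·0 = -3/5.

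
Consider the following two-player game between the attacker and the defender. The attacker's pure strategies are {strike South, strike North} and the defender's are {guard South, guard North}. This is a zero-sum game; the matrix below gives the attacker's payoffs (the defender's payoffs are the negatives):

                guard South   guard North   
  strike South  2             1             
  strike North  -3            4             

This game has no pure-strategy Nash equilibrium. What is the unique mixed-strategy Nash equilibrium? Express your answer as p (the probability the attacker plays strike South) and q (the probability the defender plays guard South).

p = 7/8, q = 3/8

The defender's indifference between guard South and guard North determines the attacker's mixing probability p:
  the defender's expected payoff from guard South: p·(-2) + (1−p)·3 = -5p + 3
  the defender's expected payoff from guard North: p·(-1) + (1−p)·(-4) = 3p - 4
  -5p + 3 = 3p - 4  ⇒  -8p = -7  ⇒  p = 7/8.
Set the attacker's expected payoff from strike South equal to that from strike North:
  the attacker's payoff from strike South: q·2 + (1−q)·1 = q + 1
  the attacker's payoff from strike North: q·(-3) + (1−q)·4 = -7q + 4
  q + 1 = -7q + 4  ⇒  8q = 3  ⇒  q = 3/8.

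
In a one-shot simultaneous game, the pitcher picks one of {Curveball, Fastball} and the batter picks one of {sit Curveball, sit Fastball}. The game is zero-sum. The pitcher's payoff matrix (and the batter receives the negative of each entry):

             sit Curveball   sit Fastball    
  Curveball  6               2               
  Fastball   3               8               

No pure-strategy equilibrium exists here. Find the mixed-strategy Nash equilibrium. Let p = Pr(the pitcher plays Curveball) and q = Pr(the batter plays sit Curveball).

p = 5/9, q = 2/3

The pitcher's mix must leave the batter indifferent between sit Curveball and sit Fastball.
  the batter's payoff from sit Curveball: p·(-6) + (1−p)·(-3) = -3p - 3
  the batter's payoff from sit Fastball: p·(-2) + (1−p)·(-8) = 6p - 8
  -3p - 3 = 6p - 8  ⇒  -9p = -5  ⇒  p = 5/9.
The batter's mix must leave the pitcher indifferent between Curveball and Fastball.
  the pitcher's payoff to Curveball: q·6 + (1−q)·2 = 4q + 2
  the pitcher's payoff to Fastball: q·3 + (1−q)·8 = -5q + 8
  4q + 2 = -5q + 8  ⇒  9q = 6  ⇒  q = 2/3.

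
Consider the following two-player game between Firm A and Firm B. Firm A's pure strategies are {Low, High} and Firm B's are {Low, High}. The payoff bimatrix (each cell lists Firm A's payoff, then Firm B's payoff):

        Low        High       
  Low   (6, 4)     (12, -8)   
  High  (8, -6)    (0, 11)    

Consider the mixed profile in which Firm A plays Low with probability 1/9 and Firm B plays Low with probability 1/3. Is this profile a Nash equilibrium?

Given Firm A's mix p = 1/9, Firm B's payoff from Low is -44/9 but from High is 80/9. Firm B strictly prefers High, so Firm B would not mix.
So the proposed profile is not a Nash equilibrium.

No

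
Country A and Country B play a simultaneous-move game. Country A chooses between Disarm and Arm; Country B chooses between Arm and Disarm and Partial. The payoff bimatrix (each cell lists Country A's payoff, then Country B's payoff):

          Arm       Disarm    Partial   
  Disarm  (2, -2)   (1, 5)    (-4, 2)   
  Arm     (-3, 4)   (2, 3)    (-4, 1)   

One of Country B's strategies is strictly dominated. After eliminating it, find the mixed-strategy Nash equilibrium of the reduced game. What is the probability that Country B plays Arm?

Country B's strategy Partial is strictly dominated by Disarm: 5 > 2 and 3 > 1. Eliminate Partial.
In a mixed equilibrium Country A is indifferent between Disarm and Arm; this condition fixes q.
  Country A's expected payoff from Disarm: q·2 + (1−q)·1 = q + 1
  Country A's expected payoff from Arm: q·(-3) + (1−q)·2 = -5q + 2
  q + 1 = -5q + 2  ⇒  6q = 1  ⇒  q = 1/6.

q = 1/6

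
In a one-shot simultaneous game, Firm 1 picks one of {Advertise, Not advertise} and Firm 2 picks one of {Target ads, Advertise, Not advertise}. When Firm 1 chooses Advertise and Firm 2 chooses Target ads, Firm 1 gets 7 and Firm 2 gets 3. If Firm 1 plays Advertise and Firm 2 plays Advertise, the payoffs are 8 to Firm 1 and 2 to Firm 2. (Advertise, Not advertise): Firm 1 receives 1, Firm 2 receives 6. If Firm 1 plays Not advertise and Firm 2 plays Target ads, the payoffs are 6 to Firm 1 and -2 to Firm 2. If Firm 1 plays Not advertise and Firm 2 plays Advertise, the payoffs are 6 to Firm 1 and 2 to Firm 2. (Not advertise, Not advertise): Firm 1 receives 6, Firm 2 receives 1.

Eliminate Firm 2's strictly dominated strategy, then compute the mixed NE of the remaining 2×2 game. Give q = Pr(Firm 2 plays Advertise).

q = 5/7

Firm 2's strategy Target ads is strictly dominated by Not advertise: 6 > 3 and 1 > -2. Eliminate Target ads.
Firm 2's mix must leave Firm 1 indifferent between Advertise and Not advertise.
  Firm 1's payoff to Advertise: q·8 + (1−q)·1 = 7q + 1
  Firm 1's payoff to Not advertise: q·6 + (1−q)·6 = 6
  7q + 1 = 6  ⇒  7q = 5  ⇒  q = 5/7.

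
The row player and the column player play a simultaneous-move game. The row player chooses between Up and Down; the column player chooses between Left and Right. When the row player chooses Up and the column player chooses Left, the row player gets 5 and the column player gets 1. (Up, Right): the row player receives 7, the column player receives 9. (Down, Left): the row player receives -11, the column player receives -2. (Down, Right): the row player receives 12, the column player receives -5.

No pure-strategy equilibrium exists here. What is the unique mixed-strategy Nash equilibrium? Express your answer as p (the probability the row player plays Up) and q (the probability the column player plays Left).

p = 3/11, q = 5/21

The column player's indifference between Left and Right determines the row player's mixing probability p:
  the column player's payoff to Left: p·1 + (1−p)·(-2) = 3p - 2
  the column player's payoff to Right: p·9 + (1−p)·(-5) = 14p - 5
  3p - 2 = 14p - 5  ⇒  -11p = -3  ⇒  p = 3/11.
The column player's mix must leave the row player indifferent between Up and Down.
  the row player's payoff to Up: q·5 + (1−q)·7 = -2q + 7
  the row player's payoff to Down: q·(-11) + (1−q)·12 = -23q + 12
  -2q + 7 = -23q + 12  ⇒  21q = 5  ⇒  q = 5/21.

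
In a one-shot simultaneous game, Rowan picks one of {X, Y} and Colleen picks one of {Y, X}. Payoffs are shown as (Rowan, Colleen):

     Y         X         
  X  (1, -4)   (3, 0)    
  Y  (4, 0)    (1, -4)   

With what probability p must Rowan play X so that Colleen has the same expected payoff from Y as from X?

p = 1/2

For Colleen to be willing to mix, Colleen must be indifferent between Y and X, which pins down Rowan's mix.
  Colleen's payoff to Y: p·(-4) + (1−p)·0 = -4p
  Colleen's payoff to X: p·0 + (1−p)·(-4) = 4p - 4
  -4p = 4p - 4  ⇒  -8p = -4  ⇒  p = 1/2.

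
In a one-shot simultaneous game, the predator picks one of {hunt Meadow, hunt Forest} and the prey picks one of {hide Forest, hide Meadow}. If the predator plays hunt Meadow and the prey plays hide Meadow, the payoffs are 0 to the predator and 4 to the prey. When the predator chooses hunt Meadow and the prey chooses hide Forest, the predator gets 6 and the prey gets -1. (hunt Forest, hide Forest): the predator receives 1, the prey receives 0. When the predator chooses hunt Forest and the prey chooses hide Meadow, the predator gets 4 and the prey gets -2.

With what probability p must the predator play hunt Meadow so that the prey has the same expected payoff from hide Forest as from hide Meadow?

p = 2/7

Set the prey's expected payoff from hide Forest equal to that from hide Meadow:
  the prey's expected payoff from hide Forest: p·(-1) + (1−p)·0 = -p
  the prey's expected payoff from hide Meadow: p·4 + (1−p)·(-2) = 6p - 2
  -p = 6p - 2  ⇒  -7p = -2  ⇒  p = 2/7.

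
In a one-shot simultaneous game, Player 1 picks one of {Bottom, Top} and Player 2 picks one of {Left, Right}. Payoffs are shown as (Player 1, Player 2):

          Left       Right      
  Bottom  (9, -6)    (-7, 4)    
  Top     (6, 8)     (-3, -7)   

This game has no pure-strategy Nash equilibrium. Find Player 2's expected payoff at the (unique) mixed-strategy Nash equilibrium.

-2/5

Player 2's indifference between Left and Right determines Player 1's mixing probability p:
  Player 2's expected payoff from Left: p·(-6) + (1−p)·8 = -14p + 8
  Player 2's expected payoff from Right: p·4 + (1−p)·(-7) = 11p - 7
  -14p + 8 = 11p - 7  ⇒  -25p = -15  ⇒  p = 3/5.
At equilibrium Player 2 is indifferent across columns, so Player 2's payoff equals the payoff from Left: (3/5)·(-6) + (2/5)·8 = -2/5.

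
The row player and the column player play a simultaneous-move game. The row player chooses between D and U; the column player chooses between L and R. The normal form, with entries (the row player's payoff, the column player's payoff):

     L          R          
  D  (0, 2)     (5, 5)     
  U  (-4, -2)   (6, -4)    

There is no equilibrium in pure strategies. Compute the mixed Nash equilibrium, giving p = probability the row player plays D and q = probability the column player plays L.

Set the column player's expected payoff from L equal to that from R:
  the column player's payoff from L: p·2 + (1−p)·(-2) = 4p - 2
  the column player's payoff from R: p·5 + (1−p)·(-4) = 9p - 4
  4p - 2 = 9p - 4  ⇒  -5p = -2  ⇒  p = 2/5.
Set the row player's expected payoff from D equal to that from U:
  the row player's expected payoff from D: q·0 + (1−q)·5 = -5q + 5
  the row player's expected payoff from U: q·(-4) + (1−q)·6 = -10q + 6
  -5q + 5 = -10q + 6  ⇒  5q = 1  ⇒  q = 1/5.

p = 2/5, q = 1/5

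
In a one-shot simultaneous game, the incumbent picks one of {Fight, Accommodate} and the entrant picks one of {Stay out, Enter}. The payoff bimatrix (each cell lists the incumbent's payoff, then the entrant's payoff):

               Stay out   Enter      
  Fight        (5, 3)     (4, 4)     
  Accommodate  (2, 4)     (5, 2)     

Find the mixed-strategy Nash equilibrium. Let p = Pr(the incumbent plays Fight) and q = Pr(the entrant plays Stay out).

In a mixed equilibrium the entrant is indifferent between Stay out and Enter; this condition fixes p.
  the entrant's expected payoff from Stay out: p·3 + (1−p)·4 = -p + 4
  the entrant's expected payoff from Enter: p·4 + (1−p)·2 = 2p + 2
  -p + 4 = 2p + 2  ⇒  -3p = -2  ⇒  p = 2/3.
In a mixed equilibrium the incumbent is indifferent between Fight and Accommodate; this condition fixes q.
  the incumbent's payoff from Fight: q·5 + (1−q)·4 = q + 4
  the incumbent's payoff from Accommodate: q·2 + (1−q)·5 = -3q + 5
  q + 4 = -3q + 5  ⇒  4q = 1  ⇒  q = 1/4.

p = 2/3, q = 1/4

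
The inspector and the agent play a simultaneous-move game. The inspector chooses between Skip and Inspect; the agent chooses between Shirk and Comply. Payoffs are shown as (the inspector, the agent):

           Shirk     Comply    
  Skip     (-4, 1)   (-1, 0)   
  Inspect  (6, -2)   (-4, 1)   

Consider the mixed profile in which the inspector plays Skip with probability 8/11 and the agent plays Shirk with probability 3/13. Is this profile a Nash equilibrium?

No

Given the inspector's mix p = 8/11, the agent's payoff from Shirk is 2/11 but from Comply is 3/11. The agent strictly prefers Comply, so the agent would not mix.
So the proposed profile is not a Nash equilibrium.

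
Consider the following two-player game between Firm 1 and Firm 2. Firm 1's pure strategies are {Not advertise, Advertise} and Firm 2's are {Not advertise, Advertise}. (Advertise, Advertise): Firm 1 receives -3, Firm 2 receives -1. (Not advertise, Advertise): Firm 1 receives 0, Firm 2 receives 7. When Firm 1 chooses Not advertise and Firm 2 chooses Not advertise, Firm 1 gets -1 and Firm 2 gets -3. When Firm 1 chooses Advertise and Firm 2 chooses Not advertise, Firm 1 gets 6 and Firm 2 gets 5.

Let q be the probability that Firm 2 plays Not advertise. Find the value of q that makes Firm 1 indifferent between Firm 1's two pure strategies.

q = 3/10

For Firm 1 to be willing to mix, Firm 1 must be indifferent between Not advertise and Advertise, which pins down Firm 2's mix.
  Firm 1's payoff from Not advertise: q·(-1) + (1−q)·0 = -q
  Firm 1's payoff from Advertise: q·6 + (1−q)·(-3) = 9q - 3
  -q = 9q - 3  ⇒  -10q = -3  ⇒  q = 3/10.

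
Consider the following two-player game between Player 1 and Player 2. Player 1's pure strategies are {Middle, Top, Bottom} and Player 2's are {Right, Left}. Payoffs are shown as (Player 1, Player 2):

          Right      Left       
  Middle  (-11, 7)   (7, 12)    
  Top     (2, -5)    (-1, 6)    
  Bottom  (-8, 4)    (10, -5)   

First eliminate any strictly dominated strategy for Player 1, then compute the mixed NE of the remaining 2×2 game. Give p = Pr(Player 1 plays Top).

Player 1's strategy Middle is strictly dominated by Bottom: -8 > -11 and 10 > 7. Eliminate Middle.
Player 2's indifference between Right and Left determines Player 1's mixing probability p:
  Player 2's expected payoff from Right: p·(-5) + (1−p)·4 = -9p + 4
  Player 2's expected payoff from Left: p·6 + (1−p)·(-5) = 11p - 5
  -9p + 4 = 11p - 5  ⇒  -20p = -9  ⇒  p = 9/20.

p = 9/20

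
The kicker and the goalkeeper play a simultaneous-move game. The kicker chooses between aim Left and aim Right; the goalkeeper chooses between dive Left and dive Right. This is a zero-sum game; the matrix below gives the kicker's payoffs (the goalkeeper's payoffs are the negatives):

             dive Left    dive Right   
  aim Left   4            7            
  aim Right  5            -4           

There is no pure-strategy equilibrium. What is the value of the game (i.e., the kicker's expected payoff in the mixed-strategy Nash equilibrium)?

The goalkeeper's mix must leave the kicker indifferent between aim Left and aim Right.
  the kicker's payoff to aim Left: q·4 + (1−q)·7 = -3q + 7
  the kicker's payoff to aim Right: q·5 + (1−q)·(-4) = 9q - 4
  -3q + 7 = 9q - 4  ⇒  -12q = -11  ⇒  q = 11/12.
The value is the kicker's expected payoff against this mix (using aim Left): (11/12)·4 + (1/12)·7 = 17/4.

v = 17/4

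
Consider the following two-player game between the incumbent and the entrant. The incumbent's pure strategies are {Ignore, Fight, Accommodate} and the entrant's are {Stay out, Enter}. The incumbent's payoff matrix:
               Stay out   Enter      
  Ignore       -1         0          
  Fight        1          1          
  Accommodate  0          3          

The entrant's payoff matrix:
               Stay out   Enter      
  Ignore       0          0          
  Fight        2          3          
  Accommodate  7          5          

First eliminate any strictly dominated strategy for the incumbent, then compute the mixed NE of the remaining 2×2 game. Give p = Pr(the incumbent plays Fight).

The incumbent's strategy Ignore is strictly dominated by Fight: 1 > -1 and 1 > 0. Eliminate Ignore.
The incumbent's mix must leave the entrant indifferent between Stay out and Enter.
  the entrant's payoff to Stay out: p·2 + (1−p)·7 = -5p + 7
  the entrant's payoff to Enter: p·3 + (1−p)·5 = -2p + 5
  -5p + 7 = -2p + 5  ⇒  -3p = -2  ⇒  p = 2/3.

p = 2/3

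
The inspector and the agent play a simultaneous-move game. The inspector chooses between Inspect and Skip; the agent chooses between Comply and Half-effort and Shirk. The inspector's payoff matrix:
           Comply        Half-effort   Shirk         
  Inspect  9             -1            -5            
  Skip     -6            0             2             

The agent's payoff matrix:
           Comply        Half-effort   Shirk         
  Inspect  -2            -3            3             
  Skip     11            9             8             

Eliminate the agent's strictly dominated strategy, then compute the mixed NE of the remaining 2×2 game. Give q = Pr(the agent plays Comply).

q = 7/22

The agent's strategy Half-effort is strictly dominated by Comply: -2 > -3 and 11 > 9. Eliminate Half-effort.
For the inspector to be willing to mix, the inspector must be indifferent between Inspect and Skip, which pins down the agent's mix.
  the inspector's payoff from Inspect: q·9 + (1−q)·(-5) = 14q - 5
  the inspector's payoff from Skip: q·(-6) + (1−q)·2 = -8q + 2
  14q - 5 = -8q + 2  ⇒  22q = 7  ⇒  q = 7/22.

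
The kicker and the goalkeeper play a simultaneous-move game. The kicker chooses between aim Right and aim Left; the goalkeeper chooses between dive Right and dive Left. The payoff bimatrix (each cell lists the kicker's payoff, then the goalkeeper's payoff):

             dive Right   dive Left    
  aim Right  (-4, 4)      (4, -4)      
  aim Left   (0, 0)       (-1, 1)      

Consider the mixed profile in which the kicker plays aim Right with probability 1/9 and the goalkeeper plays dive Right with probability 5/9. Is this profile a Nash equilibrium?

Check the goalkeeper's indifference given the kicker's mix p = 1/9:
  payoff from dive Right = 4/9; payoff from dive Left = 4/9 — equal.
Check the kicker's indifference given the goalkeeper's mix q = 5/9:
  payoff from aim Right = -4/9; payoff from aim Left = -4/9 — equal.
Both players are indifferent, so neither can profitably deviate.

Yes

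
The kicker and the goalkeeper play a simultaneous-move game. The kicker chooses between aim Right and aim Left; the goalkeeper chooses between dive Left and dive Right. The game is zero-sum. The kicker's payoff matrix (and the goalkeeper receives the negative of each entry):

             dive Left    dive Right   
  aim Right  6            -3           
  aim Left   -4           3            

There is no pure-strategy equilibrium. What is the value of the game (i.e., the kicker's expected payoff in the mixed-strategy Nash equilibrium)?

v = 3/8

Set the kicker's expected payoff from aim Right equal to that from aim Left:
  the kicker's payoff to aim Right: q·6 + (1−q)·(-3) = 9q - 3
  the kicker's payoff to aim Left: q·(-4) + (1−q)·3 = -7q + 3
  9q - 3 = -7q + 3  ⇒  16q = 6  ⇒  q = 3/8.
The value is the kicker's expected payoff against this mix (using aim Right): (3/8)·6 + (5/8)·(-3) = 3/8.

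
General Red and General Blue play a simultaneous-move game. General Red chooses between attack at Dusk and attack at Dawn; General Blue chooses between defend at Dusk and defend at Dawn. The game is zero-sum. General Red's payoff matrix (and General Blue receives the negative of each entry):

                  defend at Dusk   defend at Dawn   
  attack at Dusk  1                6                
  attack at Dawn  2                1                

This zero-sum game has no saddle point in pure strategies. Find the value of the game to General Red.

In a mixed equilibrium General Red is indifferent between attack at Dusk and attack at Dawn; this condition fixes q.
  General Red's payoff from attack at Dusk: q·1 + (1−q)·6 = -5q + 6
  General Red's payoff from attack at Dawn: q·2 + (1−q)·1 = q + 1
  -5q + 6 = q + 1  ⇒  -6q = -5  ⇒  q = 5/6.
The value is General Red's expected payoff against this mix (using attack at Dusk): (5/6)·1 + (1/6)·6 = 11/6.

v = 11/6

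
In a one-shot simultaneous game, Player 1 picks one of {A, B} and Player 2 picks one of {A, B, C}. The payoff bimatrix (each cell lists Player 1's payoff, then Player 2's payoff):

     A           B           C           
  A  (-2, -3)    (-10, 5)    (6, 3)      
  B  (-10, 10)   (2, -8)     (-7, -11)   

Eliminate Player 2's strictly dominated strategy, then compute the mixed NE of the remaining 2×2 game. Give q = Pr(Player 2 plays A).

q = 3/5

Player 2's strategy C is strictly dominated by B: 5 > 3 and -8 > -11. Eliminate C.
For Player 1 to be willing to mix, Player 1 must be indifferent between A and B, which pins down Player 2's mix.
  Player 1's expected payoff from A: q·(-2) + (1−q)·(-10) = 8q - 10
  Player 1's expected payoff from B: q·(-10) + (1−q)·2 = -12q + 2
  8q - 10 = -12q + 2  ⇒  20q = 12  ⇒  q = 3/5.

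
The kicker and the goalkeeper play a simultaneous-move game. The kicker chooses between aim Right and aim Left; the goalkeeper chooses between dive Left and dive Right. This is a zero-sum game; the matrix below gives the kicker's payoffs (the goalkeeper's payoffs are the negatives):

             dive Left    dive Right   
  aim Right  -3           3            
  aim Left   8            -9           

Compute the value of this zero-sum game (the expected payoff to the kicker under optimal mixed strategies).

The kicker's indifference between aim Right and aim Left determines the goalkeeper's mixing probability q:
  the kicker's payoff from aim Right: q·(-3) + (1−q)·3 = -6q + 3
  the kicker's payoff from aim Left: q·8 + (1−q)·(-9) = 17q - 9
  -6q + 3 = 17q - 9  ⇒  -23q = -12  ⇒  q = 12/23.
The value is the kicker's expected payoff against this mix (using aim Right): (12/23)·(-3) + (11/23)·3 = -3/23.

v = -3/23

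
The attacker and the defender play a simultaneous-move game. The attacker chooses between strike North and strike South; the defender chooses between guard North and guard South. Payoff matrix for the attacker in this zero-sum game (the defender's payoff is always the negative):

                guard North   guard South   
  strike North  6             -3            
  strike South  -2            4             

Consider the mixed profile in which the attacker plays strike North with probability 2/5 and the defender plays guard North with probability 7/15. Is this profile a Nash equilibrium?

Yes

Check the defender's indifference given the attacker's mix p = 2/5:
  payoff from guard North = -6/5; payoff from guard South = -6/5 — equal.
Check the attacker's indifference given the defender's mix q = 7/15:
  payoff from strike North = 6/5; payoff from strike South = 6/5 — equal.
Both players are indifferent, so neither can profitably deviate.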